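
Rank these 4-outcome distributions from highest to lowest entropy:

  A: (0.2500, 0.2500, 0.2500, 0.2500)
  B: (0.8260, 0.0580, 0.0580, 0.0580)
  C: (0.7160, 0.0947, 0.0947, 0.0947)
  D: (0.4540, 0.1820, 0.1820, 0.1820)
A > D > C > B

Key insight: Entropy is maximized by uniform distributions and minimized by concentrated distributions.

Entropies:
  H(A) = 2.0000 bits
  H(B) = 0.9426 bits
  H(C) = 1.3110 bits
  H(D) = 1.8593 bits

Ranking: A > D > C > B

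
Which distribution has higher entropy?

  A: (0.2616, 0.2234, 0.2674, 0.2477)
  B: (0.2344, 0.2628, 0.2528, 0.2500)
B

Both distributions are close to uniform, making this a harder comparison.

H(A) = 1.9966 bits
H(B) = 1.9988 bits

The distribution closer to uniform has higher entropy.
Answer: B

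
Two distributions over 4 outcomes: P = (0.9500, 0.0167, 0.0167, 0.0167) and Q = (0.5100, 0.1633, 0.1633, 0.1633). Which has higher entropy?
Q

P is highly concentrated on one outcome (95%), making it nearly deterministic. Q spreads its mass more evenly (max 51%). The more spread-out distribution has higher entropy: H(P) ≈ 0.366 bits, H(Q) ≈ 1.776 bits.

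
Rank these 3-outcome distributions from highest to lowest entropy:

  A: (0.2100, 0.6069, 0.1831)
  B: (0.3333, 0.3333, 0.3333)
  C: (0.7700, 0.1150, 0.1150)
B > A > C

Key insight: Entropy is maximized by uniform distributions and minimized by concentrated distributions.

- Uniform distributions have maximum entropy log₂(3) = 1.5850 bits
- The more "peaked" or concentrated a distribution, the lower its entropy

Entropies:
  H(A) = 1.3585 bits
  H(B) = 1.5850 bits
  H(C) = 1.0080 bits

Ranking: B > A > C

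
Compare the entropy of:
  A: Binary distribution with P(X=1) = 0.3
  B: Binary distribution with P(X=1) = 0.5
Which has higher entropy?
B

For binary distributions, entropy is maximized at p=0.5 and decreases as p moves toward 0 or 1.

H(A) = H(0.3) = 0.8813 bits
H(B) = H(0.5) = 1.0000 bits

Distribution B (p=0.5) is closer to uniform (p=0.5), so it has higher entropy.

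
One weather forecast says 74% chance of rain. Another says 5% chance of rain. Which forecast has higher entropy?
74% forecast

Treat each forecast as a Bernoulli distribution. Binary entropy is maximized at p=0.5 and falls off symmetrically toward 0 or 1. The 74% forecast is closer to 50%, so it is more uncertain. H(74%) ≈ 0.827 bits, H(5%) ≈ 0.286 bits.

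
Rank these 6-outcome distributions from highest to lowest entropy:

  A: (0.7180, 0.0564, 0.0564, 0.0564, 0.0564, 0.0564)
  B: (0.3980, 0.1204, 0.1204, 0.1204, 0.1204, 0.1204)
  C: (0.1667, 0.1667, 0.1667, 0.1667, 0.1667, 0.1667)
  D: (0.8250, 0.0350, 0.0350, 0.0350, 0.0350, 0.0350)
C > B > A > D

Key insight: Entropy is maximized by uniform distributions and minimized by concentrated distributions.

Entropies:
  H(A) = 1.5129 bits
  H(B) = 2.3676 bits
  H(C) = 2.5850 bits
  H(D) = 1.0754 bits

Ranking: C > B > A > D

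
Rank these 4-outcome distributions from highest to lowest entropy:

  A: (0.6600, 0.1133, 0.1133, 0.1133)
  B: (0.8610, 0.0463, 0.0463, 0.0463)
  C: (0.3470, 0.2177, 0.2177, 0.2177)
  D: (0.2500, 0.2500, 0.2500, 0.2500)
D > C > A > B

Key insight: Entropy is maximized by uniform distributions and minimized by concentrated distributions.

Entropies:
  H(A) = 1.4637 bits
  H(B) = 0.8019 bits
  H(C) = 1.9663 bits
  H(D) = 2.0000 bits

Ranking: D > C > A > B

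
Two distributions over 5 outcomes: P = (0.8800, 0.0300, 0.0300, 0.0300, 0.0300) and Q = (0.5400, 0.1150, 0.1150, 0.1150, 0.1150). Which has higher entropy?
Q

P is highly concentrated on one outcome (88%), making it nearly deterministic. Q spreads its mass more evenly (max 54%). The more spread-out distribution has higher entropy: H(P) ≈ 0.769 bits, H(Q) ≈ 1.915 bits.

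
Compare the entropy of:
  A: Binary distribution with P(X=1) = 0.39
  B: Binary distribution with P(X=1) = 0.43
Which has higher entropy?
B

For binary distributions, entropy is maximized at p=0.5 and decreases as p moves toward 0 or 1.

H(A) = H(0.39) = 0.9648 bits
H(B) = H(0.43) = 0.9858 bits

Distribution B (p=0.43) is closer to uniform (p=0.5), so it has higher entropy.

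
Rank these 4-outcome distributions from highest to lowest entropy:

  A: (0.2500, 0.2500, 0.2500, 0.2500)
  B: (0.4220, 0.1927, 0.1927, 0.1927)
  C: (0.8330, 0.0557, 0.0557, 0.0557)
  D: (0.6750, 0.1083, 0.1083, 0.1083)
A > B > D > C

Key insight: Entropy is maximized by uniform distributions and minimized by concentrated distributions.

Entropies:
  H(A) = 2.0000 bits
  H(B) = 1.8985 bits
  H(C) = 0.9155 bits
  H(D) = 1.4248 bits

Ranking: A > B > D > C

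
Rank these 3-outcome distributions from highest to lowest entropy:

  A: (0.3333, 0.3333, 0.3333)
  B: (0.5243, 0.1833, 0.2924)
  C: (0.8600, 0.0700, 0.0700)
A > B > C

Key insight: Entropy is maximized by uniform distributions and minimized by concentrated distributions.

- Uniform distributions have maximum entropy log₂(3) = 1.5850 bits
- The more "peaked" or concentrated a distribution, the lower its entropy

Entropies:
  H(A) = 1.5850 bits
  H(B) = 1.4557 bits
  H(C) = 0.7242 bits

Ranking: A > B > C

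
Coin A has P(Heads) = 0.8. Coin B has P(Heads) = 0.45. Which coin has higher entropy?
B

For binary distributions, entropy is maximized at p=0.5 and decreases as p moves toward 0 or 1.

H(A) = H(0.8) = 0.7219 bits
H(B) = H(0.45) = 0.9928 bits

Distribution B (p=0.45) is closer to uniform (p=0.5), so it has higher entropy.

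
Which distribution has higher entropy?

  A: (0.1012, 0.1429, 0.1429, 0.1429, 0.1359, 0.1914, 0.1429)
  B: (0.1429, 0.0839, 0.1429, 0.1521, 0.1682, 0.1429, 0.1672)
A

Both distributions are close to uniform, making this a harder comparison.

H(A) = 2.7866 bits
H(B) = 2.7804 bits

The distribution closer to uniform has higher entropy.
Answer: A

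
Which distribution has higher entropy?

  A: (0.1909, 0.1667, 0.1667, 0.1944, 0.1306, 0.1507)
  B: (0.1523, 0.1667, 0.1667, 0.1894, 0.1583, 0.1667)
B

Both distributions are close to uniform, making this a harder comparison.

H(A) = 2.5722 bits
H(B) = 2.5816 bits

The distribution closer to uniform has higher entropy.
Answer: B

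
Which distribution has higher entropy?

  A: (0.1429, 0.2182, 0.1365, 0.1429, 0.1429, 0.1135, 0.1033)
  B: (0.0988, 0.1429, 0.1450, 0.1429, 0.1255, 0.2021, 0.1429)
B

Both distributions are close to uniform, making this a harder comparison.

H(A) = 2.7690 bits
H(B) = 2.7790 bits

The distribution closer to uniform has higher entropy.
Answer: B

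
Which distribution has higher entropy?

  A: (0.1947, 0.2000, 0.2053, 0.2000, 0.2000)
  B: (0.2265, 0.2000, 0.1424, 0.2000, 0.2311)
A

Both distributions are close to uniform, making this a harder comparison.

H(A) = 2.3217 bits
H(B) = 2.3029 bits

The distribution closer to uniform has higher entropy.
Answer: A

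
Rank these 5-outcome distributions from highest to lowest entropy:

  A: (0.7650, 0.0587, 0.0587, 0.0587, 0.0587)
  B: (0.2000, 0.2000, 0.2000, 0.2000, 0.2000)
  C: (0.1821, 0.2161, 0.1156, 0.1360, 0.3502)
B > C > A

Key insight: Entropy is maximized by uniform distributions and minimized by concentrated distributions.

- Uniform distributions have maximum entropy log₂(5) = 2.3219 bits
- The more "peaked" or concentrated a distribution, the lower its entropy

Entropies:
  H(A) = 1.2566 bits
  H(B) = 2.3219 bits
  H(C) = 2.2064 bits

Ranking: B > C > A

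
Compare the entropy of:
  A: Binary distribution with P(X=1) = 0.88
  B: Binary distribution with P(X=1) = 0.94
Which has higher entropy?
A

For binary distributions, entropy is maximized at p=0.5 and decreases as p moves toward 0 or 1.

H(A) = H(0.88) = 0.5294 bits
H(B) = H(0.94) = 0.3274 bits

Distribution A (p=0.88) is closer to uniform (p=0.5), so it has higher entropy.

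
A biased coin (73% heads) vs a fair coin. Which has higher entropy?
Fair coin

The fair coin is uniform (p=0.5), maximizing binary entropy at 1 bit. The biased coin has H(0.73) ≈ 0.841 bits — its outcome is more predictable, so its entropy is lower.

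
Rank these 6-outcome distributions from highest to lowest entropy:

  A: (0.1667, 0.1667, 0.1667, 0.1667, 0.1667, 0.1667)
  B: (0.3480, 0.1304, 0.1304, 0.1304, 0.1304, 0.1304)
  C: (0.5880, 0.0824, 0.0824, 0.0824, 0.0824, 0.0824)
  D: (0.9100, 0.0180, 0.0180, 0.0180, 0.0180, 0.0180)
A > B > C > D

Key insight: Entropy is maximized by uniform distributions and minimized by concentrated distributions.

Entropies:
  H(A) = 2.5850 bits
  H(B) = 2.4462 bits
  H(C) = 1.9342 bits
  H(D) = 0.6454 bits

Ranking: A > B > C > D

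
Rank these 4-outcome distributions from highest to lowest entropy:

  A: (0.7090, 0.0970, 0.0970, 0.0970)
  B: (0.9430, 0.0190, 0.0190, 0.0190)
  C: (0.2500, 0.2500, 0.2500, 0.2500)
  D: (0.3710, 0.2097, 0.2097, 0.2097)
C > D > A > B

Key insight: Entropy is maximized by uniform distributions and minimized by concentrated distributions.

Entropies:
  H(A) = 1.3312 bits
  H(B) = 0.4058 bits
  H(C) = 2.0000 bits
  H(D) = 1.9484 bits

Ranking: C > D > A > B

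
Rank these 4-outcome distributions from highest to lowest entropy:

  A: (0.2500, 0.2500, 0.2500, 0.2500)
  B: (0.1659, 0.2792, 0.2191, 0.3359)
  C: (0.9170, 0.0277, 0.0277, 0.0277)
A > B > C

Key insight: Entropy is maximized by uniform distributions and minimized by concentrated distributions.

- Uniform distributions have maximum entropy log₂(4) = 2.0000 bits
- The more "peaked" or concentrated a distribution, the lower its entropy

Entropies:
  H(A) = 2.0000 bits
  H(B) = 1.9524 bits
  H(C) = 0.5442 bits

Ranking: A > B > C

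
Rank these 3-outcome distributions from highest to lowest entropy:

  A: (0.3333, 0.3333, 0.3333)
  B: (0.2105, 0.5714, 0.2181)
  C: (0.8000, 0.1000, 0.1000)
A > B > C

Key insight: Entropy is maximized by uniform distributions and minimized by concentrated distributions.

- Uniform distributions have maximum entropy log₂(3) = 1.5850 bits
- The more "peaked" or concentrated a distribution, the lower its entropy

Entropies:
  H(A) = 1.5850 bits
  H(B) = 1.4138 bits
  H(C) = 0.9219 bits

Ranking: A > B > C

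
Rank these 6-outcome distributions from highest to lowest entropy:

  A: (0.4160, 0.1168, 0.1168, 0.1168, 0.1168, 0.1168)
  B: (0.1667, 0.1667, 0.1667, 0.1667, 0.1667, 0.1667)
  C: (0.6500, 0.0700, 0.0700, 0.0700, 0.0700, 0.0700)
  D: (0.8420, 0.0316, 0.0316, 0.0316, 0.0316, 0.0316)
B > A > C > D

Key insight: Entropy is maximized by uniform distributions and minimized by concentrated distributions.

Entropies:
  H(A) = 2.3355 bits
  H(B) = 2.5850 bits
  H(C) = 1.7467 bits
  H(D) = 0.9964 bits

Ranking: B > A > C > D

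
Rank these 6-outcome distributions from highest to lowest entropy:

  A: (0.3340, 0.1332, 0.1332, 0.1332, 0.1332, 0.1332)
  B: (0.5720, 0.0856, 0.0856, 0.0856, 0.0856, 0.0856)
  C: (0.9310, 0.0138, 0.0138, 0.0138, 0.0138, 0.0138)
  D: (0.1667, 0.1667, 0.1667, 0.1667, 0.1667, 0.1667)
D > A > B > C

Key insight: Entropy is maximized by uniform distributions and minimized by concentrated distributions.

Entropies:
  H(A) = 2.4654 bits
  H(B) = 1.9788 bits
  H(C) = 0.5224 bits
  H(D) = 2.5850 bits

Ranking: D > A > B > C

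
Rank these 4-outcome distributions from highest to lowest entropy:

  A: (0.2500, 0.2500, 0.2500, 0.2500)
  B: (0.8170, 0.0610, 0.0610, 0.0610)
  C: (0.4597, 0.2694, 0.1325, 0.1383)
A > C > B

Key insight: Entropy is maximized by uniform distributions and minimized by concentrated distributions.

- Uniform distributions have maximum entropy log₂(4) = 2.0000 bits
- The more "peaked" or concentrated a distribution, the lower its entropy

Entropies:
  H(A) = 2.0000 bits
  H(B) = 0.9766 bits
  H(C) = 1.8064 bits

Ranking: A > C > B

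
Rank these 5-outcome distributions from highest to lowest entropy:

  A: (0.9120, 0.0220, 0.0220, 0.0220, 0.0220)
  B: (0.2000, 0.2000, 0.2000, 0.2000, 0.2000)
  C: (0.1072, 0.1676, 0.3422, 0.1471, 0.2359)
B > C > A

Key insight: Entropy is maximized by uniform distributions and minimized by concentrated distributions.

- Uniform distributions have maximum entropy log₂(5) = 2.3219 bits
- The more "peaked" or concentrated a distribution, the lower its entropy

Entropies:
  H(A) = 0.6058 bits
  H(B) = 2.3219 bits
  H(C) = 2.2050 bits

Ranking: B > C > A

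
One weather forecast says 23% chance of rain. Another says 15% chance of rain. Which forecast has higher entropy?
23% forecast

Treat each forecast as a Bernoulli distribution. Binary entropy is maximized at p=0.5 and falls off symmetrically toward 0 or 1. The 23% forecast is closer to 50%, so it is more uncertain. H(23%) ≈ 0.778 bits, H(15%) ≈ 0.610 bits.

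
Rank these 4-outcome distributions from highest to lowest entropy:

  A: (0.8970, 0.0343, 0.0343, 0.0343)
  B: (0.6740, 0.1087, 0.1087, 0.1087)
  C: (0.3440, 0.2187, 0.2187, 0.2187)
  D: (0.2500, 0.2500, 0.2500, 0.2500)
D > C > B > A

Key insight: Entropy is maximized by uniform distributions and minimized by concentrated distributions.

Entropies:
  H(A) = 0.6417 bits
  H(B) = 1.4275 bits
  H(C) = 1.9683 bits
  H(D) = 2.0000 bits

Ranking: D > C > B > A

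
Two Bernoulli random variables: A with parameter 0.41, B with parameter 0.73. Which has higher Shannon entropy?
A

For binary distributions, entropy is maximized at p=0.5 and decreases as p moves toward 0 or 1.

H(A) = H(0.41) = 0.9765 bits
H(B) = H(0.73) = 0.8415 bits

Distribution A (p=0.41) is closer to uniform (p=0.5), so it has higher entropy.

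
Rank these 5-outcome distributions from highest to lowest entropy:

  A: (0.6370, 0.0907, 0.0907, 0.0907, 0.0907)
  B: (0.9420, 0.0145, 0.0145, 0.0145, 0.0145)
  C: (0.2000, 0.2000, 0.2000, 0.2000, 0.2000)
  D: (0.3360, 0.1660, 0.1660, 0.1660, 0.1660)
C > D > A > B

Key insight: Entropy is maximized by uniform distributions and minimized by concentrated distributions.

Entropies:
  H(A) = 1.6711 bits
  H(B) = 0.4355 bits
  H(C) = 2.3219 bits
  H(D) = 2.2489 bits

Ranking: C > D > A > B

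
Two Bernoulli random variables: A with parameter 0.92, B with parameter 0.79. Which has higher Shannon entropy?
B

For binary distributions, entropy is maximized at p=0.5 and decreases as p moves toward 0 or 1.

H(A) = H(0.92) = 0.4022 bits
H(B) = H(0.79) = 0.7415 bits

Distribution B (p=0.79) is closer to uniform (p=0.5), so it has higher entropy.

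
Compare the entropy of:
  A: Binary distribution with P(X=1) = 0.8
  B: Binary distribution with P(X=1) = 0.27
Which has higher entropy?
B

For binary distributions, entropy is maximized at p=0.5 and decreases as p moves toward 0 or 1.

H(A) = H(0.8) = 0.7219 bits
H(B) = H(0.27) = 0.8415 bits

Distribution B (p=0.27) is closer to uniform (p=0.5), so it has higher entropy.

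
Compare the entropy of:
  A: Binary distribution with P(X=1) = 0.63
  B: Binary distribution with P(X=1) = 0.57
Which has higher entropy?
B

For binary distributions, entropy is maximized at p=0.5 and decreases as p moves toward 0 or 1.

H(A) = H(0.63) = 0.9507 bits
H(B) = H(0.57) = 0.9858 bits

Distribution B (p=0.57) is closer to uniform (p=0.5), so it has higher entropy.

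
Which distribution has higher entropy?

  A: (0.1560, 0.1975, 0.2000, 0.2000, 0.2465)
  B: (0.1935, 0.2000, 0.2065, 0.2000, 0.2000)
B

Both distributions are close to uniform, making this a harder comparison.

H(A) = 2.3071 bits
H(B) = 2.3216 bits

The distribution closer to uniform has higher entropy.
Answer: B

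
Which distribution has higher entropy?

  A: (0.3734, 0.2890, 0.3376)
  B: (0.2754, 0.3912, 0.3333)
A

Both distributions are close to uniform, making this a harder comparison.

H(A) = 1.5771 bits
H(B) = 1.5704 bits

The distribution closer to uniform has higher entropy.
Answer: A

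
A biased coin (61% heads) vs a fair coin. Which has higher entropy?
Fair coin

The fair coin is uniform (p=0.5), maximizing binary entropy at 1 bit. The biased coin has H(0.61) ≈ 0.965 bits — its outcome is more predictable, so its entropy is lower.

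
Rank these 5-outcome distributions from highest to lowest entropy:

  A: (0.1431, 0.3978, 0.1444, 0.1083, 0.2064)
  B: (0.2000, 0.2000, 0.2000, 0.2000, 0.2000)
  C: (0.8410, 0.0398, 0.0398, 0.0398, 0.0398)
B > A > C

Key insight: Entropy is maximized by uniform distributions and minimized by concentrated distributions.

- Uniform distributions have maximum entropy log₂(5) = 2.3219 bits
- The more "peaked" or concentrated a distribution, the lower its entropy

Entropies:
  H(A) = 2.1508 bits
  H(B) = 2.3219 bits
  H(C) = 0.9499 bits

Ranking: B > A > C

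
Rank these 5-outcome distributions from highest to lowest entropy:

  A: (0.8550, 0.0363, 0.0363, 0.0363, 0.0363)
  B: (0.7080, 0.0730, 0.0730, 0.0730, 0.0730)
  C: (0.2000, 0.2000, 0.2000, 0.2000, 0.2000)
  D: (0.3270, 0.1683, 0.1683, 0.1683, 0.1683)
C > D > B > A

Key insight: Entropy is maximized by uniform distributions and minimized by concentrated distributions.

Entropies:
  H(A) = 0.8872 bits
  H(B) = 1.4553 bits
  H(C) = 2.3219 bits
  H(D) = 2.2578 bits

Ranking: C > D > B > A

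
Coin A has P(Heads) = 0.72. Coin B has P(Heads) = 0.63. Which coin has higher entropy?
B

For binary distributions, entropy is maximized at p=0.5 and decreases as p moves toward 0 or 1.

H(A) = H(0.72) = 0.8555 bits
H(B) = H(0.63) = 0.9507 bits

Distribution B (p=0.63) is closer to uniform (p=0.5), so it has higher entropy.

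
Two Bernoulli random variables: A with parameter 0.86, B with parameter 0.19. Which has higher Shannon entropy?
B

For binary distributions, entropy is maximized at p=0.5 and decreases as p moves toward 0 or 1.

H(A) = H(0.86) = 0.5842 bits
H(B) = H(0.19) = 0.7015 bits

Distribution B (p=0.19) is closer to uniform (p=0.5), so it has higher entropy.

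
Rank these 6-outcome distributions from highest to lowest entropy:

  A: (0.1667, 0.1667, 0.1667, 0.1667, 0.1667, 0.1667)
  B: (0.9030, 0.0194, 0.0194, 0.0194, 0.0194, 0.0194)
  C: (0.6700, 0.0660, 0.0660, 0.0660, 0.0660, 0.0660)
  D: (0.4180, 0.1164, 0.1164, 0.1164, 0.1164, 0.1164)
A > D > C > B

Key insight: Entropy is maximized by uniform distributions and minimized by concentrated distributions.

Entropies:
  H(A) = 2.5850 bits
  H(B) = 0.6846 bits
  H(C) = 1.6812 bits
  H(D) = 2.3319 bits

Ranking: A > D > C > B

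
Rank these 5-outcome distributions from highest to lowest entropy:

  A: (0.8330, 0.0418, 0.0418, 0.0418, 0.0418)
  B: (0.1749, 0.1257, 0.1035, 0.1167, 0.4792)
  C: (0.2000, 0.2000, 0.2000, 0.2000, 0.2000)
C > B > A

Key insight: Entropy is maximized by uniform distributions and minimized by concentrated distributions.

- Uniform distributions have maximum entropy log₂(5) = 2.3219 bits
- The more "peaked" or concentrated a distribution, the lower its entropy

Entropies:
  H(A) = 0.9848 bits
  H(B) = 2.0250 bits
  H(C) = 2.3219 bits

Ranking: C > B > A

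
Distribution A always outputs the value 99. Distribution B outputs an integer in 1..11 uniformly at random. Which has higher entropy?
B

A is deterministic, so H(A) = 0. B is uniform over 11 outcomes, so H(B) = log₂(11) = 3.459 bits. Any distribution with genuine randomness has higher entropy than a deterministic one.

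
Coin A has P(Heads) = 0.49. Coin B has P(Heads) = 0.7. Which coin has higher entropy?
A

For binary distributions, entropy is maximized at p=0.5 and decreases as p moves toward 0 or 1.

H(A) = H(0.49) = 0.9997 bits
H(B) = H(0.7) = 0.8813 bits

Distribution A (p=0.49) is closer to uniform (p=0.5), so it has higher entropy.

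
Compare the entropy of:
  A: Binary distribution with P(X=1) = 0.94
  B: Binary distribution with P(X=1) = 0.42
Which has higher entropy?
B

For binary distributions, entropy is maximized at p=0.5 and decreases as p moves toward 0 or 1.

H(A) = H(0.94) = 0.3274 bits
H(B) = H(0.42) = 0.9815 bits

Distribution B (p=0.42) is closer to uniform (p=0.5), so it has higher entropy.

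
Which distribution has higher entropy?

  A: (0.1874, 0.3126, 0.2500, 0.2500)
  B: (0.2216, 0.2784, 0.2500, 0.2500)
B

Both distributions are close to uniform, making this a harder comparison.

H(A) = 1.9771 bits
H(B) = 1.9953 bits

The distribution closer to uniform has higher entropy.
Answer: B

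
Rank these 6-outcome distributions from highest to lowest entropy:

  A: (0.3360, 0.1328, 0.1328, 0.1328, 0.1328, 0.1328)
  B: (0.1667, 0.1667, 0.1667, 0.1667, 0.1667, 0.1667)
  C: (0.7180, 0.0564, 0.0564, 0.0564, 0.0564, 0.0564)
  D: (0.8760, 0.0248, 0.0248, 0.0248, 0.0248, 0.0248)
B > A > C > D

Key insight: Entropy is maximized by uniform distributions and minimized by concentrated distributions.

Entropies:
  H(A) = 2.4627 bits
  H(B) = 2.5850 bits
  H(C) = 1.5129 bits
  H(D) = 0.8287 bits

Ranking: B > A > C > D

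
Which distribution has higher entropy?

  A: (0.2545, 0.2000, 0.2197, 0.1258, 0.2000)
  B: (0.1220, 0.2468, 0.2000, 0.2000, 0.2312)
A

Both distributions are close to uniform, making this a harder comparison.

H(A) = 2.2878 bits
H(B) = 2.2857 bits

The distribution closer to uniform has higher entropy.
Answer: A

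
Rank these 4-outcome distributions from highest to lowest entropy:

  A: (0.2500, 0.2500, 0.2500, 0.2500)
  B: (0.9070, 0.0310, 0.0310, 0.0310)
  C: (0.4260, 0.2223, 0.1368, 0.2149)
A > C > B

Key insight: Entropy is maximized by uniform distributions and minimized by concentrated distributions.

- Uniform distributions have maximum entropy log₂(4) = 2.0000 bits
- The more "peaked" or concentrated a distribution, the lower its entropy

Entropies:
  H(A) = 2.0000 bits
  H(B) = 0.5938 bits
  H(C) = 1.8760 bits

Ranking: A > C > B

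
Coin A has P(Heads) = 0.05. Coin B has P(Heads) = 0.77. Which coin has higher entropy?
B

For binary distributions, entropy is maximized at p=0.5 and decreases as p moves toward 0 or 1.

H(A) = H(0.05) = 0.2864 bits
H(B) = H(0.77) = 0.7780 bits

Distribution B (p=0.77) is closer to uniform (p=0.5), so it has higher entropy.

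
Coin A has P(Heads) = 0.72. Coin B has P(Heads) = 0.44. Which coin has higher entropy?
B

For binary distributions, entropy is maximized at p=0.5 and decreases as p moves toward 0 or 1.

H(A) = H(0.72) = 0.8555 bits
H(B) = H(0.44) = 0.9896 bits

Distribution B (p=0.44) is closer to uniform (p=0.5), so it has higher entropy.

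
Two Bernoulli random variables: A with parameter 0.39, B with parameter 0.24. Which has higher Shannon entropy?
A

For binary distributions, entropy is maximized at p=0.5 and decreases as p moves toward 0 or 1.

H(A) = H(0.39) = 0.9648 bits
H(B) = H(0.24) = 0.7950 bits

Distribution A (p=0.39) is closer to uniform (p=0.5), so it has higher entropy.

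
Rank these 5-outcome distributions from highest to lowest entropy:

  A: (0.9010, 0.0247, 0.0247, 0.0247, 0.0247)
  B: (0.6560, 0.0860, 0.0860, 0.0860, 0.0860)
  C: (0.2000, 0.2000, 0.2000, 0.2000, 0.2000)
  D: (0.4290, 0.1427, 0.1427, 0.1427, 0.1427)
C > D > B > A

Key insight: Entropy is maximized by uniform distributions and minimized by concentrated distributions.

Entropies:
  H(A) = 0.6638 bits
  H(B) = 1.6166 bits
  H(C) = 2.3219 bits
  H(D) = 2.1274 bits

Ranking: C > D > B > A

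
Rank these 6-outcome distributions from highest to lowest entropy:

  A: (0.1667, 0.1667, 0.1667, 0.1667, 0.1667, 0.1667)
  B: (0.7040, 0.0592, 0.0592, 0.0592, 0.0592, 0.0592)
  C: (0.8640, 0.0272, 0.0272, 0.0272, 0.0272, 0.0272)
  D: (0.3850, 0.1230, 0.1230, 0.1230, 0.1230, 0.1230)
A > D > B > C

Key insight: Entropy is maximized by uniform distributions and minimized by concentrated distributions.

Entropies:
  H(A) = 2.5850 bits
  H(B) = 1.5636 bits
  H(C) = 0.8894 bits
  H(D) = 2.3895 bits

Ranking: A > D > B > C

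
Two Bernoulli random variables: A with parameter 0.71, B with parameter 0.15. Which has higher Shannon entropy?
A

For binary distributions, entropy is maximized at p=0.5 and decreases as p moves toward 0 or 1.

H(A) = H(0.71) = 0.8687 bits
H(B) = H(0.15) = 0.6098 bits

Distribution A (p=0.71) is closer to uniform (p=0.5), so it has higher entropy.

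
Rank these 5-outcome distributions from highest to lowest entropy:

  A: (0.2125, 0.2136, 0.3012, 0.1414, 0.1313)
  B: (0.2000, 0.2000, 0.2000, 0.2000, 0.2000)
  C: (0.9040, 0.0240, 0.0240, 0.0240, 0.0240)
B > A > C

Key insight: Entropy is maximized by uniform distributions and minimized by concentrated distributions.

- Uniform distributions have maximum entropy log₂(5) = 2.3219 bits
- The more "peaked" or concentrated a distribution, the lower its entropy

Entropies:
  H(A) = 2.2556 bits
  H(B) = 2.3219 bits
  H(C) = 0.6482 bits

Ranking: B > A > C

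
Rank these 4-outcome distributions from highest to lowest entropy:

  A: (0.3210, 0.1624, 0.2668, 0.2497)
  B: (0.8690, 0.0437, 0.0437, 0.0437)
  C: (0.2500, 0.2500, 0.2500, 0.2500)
C > A > B

Key insight: Entropy is maximized by uniform distributions and minimized by concentrated distributions.

- Uniform distributions have maximum entropy log₂(4) = 2.0000 bits
- The more "peaked" or concentrated a distribution, the lower its entropy

Entropies:
  H(A) = 1.9606 bits
  H(B) = 0.7678 bits
  H(C) = 2.0000 bits

Ranking: C > A > B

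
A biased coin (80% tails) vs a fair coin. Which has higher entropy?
Fair coin

The fair coin is uniform (p=0.5), maximizing binary entropy at 1 bit. The biased coin has H(0.80) ≈ 0.722 bits — its outcome is more predictable, so its entropy is lower.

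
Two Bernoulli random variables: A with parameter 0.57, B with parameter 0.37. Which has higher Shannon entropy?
A

For binary distributions, entropy is maximized at p=0.5 and decreases as p moves toward 0 or 1.

H(A) = H(0.57) = 0.9858 bits
H(B) = H(0.37) = 0.9507 bits

Distribution A (p=0.57) is closer to uniform (p=0.5), so it has higher entropy.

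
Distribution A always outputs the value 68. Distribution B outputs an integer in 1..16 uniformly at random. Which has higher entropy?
B

A is deterministic, so H(A) = 0. B is uniform over 16 outcomes, so H(B) = log₂(16) = 4.000 bits. Any distribution with genuine randomness has higher entropy than a deterministic one.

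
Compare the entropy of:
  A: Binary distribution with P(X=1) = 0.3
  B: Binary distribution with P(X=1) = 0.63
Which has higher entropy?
B

For binary distributions, entropy is maximized at p=0.5 and decreases as p moves toward 0 or 1.

H(A) = H(0.3) = 0.8813 bits
H(B) = H(0.63) = 0.9507 bits

Distribution B (p=0.63) is closer to uniform (p=0.5), so it has higher entropy.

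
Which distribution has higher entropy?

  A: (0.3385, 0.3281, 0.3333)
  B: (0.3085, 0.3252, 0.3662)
A

Both distributions are close to uniform, making this a harder comparison.

H(A) = 1.5848 bits
H(B) = 1.5812 bits

The distribution closer to uniform has higher entropy.
Answer: A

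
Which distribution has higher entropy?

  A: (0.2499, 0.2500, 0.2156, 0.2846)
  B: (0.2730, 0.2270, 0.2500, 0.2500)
B

Both distributions are close to uniform, making this a harder comparison.

H(A) = 1.9931 bits
H(B) = 1.9970 bits

The distribution closer to uniform has higher entropy.
Answer: B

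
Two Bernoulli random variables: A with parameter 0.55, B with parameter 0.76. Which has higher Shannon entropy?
A

For binary distributions, entropy is maximized at p=0.5 and decreases as p moves toward 0 or 1.

H(A) = H(0.55) = 0.9928 bits
H(B) = H(0.76) = 0.7950 bits

Distribution A (p=0.55) is closer to uniform (p=0.5), so it has higher entropy.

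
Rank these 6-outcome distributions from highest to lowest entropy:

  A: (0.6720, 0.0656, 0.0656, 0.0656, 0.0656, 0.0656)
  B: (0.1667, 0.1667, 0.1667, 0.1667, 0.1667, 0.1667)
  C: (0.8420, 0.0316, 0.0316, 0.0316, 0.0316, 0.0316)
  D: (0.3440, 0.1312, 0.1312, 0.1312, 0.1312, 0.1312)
B > D > A > C

Key insight: Entropy is maximized by uniform distributions and minimized by concentrated distributions.

Entropies:
  H(A) = 1.6745 bits
  H(B) = 2.5850 bits
  H(C) = 0.9964 bits
  H(D) = 2.4518 bits

Ranking: B > D > A > C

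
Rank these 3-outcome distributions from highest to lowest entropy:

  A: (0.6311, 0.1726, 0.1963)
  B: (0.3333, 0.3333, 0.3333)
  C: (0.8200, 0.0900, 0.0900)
B > A > C

Key insight: Entropy is maximized by uniform distributions and minimized by concentrated distributions.

- Uniform distributions have maximum entropy log₂(3) = 1.5850 bits
- The more "peaked" or concentrated a distribution, the lower its entropy

Entropies:
  H(A) = 1.3177 bits
  H(B) = 1.5850 bits
  H(C) = 0.8601 bits

Ranking: B > A > C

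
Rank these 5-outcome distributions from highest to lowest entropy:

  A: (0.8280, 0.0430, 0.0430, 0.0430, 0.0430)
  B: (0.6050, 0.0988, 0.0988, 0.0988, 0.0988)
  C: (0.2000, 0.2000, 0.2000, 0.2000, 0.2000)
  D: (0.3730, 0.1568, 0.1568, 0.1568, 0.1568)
C > D > B > A

Key insight: Entropy is maximized by uniform distributions and minimized by concentrated distributions.

Entropies:
  H(A) = 1.0063 bits
  H(B) = 1.7580 bits
  H(C) = 2.3219 bits
  H(D) = 2.2069 bits

Ranking: C > D > B > A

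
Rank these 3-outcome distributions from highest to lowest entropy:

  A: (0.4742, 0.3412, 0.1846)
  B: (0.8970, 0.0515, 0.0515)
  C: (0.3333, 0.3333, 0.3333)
C > A > B

Key insight: Entropy is maximized by uniform distributions and minimized by concentrated distributions.

- Uniform distributions have maximum entropy log₂(3) = 1.5850 bits
- The more "peaked" or concentrated a distribution, the lower its entropy

Entropies:
  H(A) = 1.4897 bits
  H(B) = 0.5814 bits
  H(C) = 1.5850 bits

Ranking: C > A > B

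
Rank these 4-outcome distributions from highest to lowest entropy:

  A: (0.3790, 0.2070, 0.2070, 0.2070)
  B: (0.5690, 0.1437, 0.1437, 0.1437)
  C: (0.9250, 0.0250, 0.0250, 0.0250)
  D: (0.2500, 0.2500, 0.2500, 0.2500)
D > A > B > C

Key insight: Entropy is maximized by uniform distributions and minimized by concentrated distributions.

Entropies:
  H(A) = 1.9416 bits
  H(B) = 1.6693 bits
  H(C) = 0.5032 bits
  H(D) = 2.0000 bits

Ranking: D > A > B > C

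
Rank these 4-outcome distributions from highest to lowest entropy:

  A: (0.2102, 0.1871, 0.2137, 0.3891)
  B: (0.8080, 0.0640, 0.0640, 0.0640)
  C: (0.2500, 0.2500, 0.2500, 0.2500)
C > A > B

Key insight: Entropy is maximized by uniform distributions and minimized by concentrated distributions.

- Uniform distributions have maximum entropy log₂(4) = 2.0000 bits
- The more "peaked" or concentrated a distribution, the lower its entropy

Entropies:
  H(A) = 1.9310 bits
  H(B) = 1.0099 bits
  H(C) = 2.0000 bits

Ranking: C > A > B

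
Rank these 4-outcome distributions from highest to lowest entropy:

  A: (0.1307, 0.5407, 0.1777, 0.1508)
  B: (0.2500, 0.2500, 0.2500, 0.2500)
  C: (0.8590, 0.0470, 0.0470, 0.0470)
B > A > C

Key insight: Entropy is maximized by uniform distributions and minimized by concentrated distributions.

- Uniform distributions have maximum entropy log₂(4) = 2.0000 bits
- The more "peaked" or concentrated a distribution, the lower its entropy

Entropies:
  H(A) = 1.7179 bits
  H(B) = 2.0000 bits
  H(C) = 0.8103 bits

Ranking: B > A > C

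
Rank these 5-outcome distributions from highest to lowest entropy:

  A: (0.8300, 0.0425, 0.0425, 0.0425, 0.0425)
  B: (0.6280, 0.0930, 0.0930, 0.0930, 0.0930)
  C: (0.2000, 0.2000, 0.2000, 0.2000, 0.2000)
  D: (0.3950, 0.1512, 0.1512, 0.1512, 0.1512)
C > D > B > A

Key insight: Entropy is maximized by uniform distributions and minimized by concentrated distributions.

Entropies:
  H(A) = 0.9977 bits
  H(B) = 1.6962 bits
  H(C) = 2.3219 bits
  H(D) = 2.1780 bits

Ranking: C > D > B > A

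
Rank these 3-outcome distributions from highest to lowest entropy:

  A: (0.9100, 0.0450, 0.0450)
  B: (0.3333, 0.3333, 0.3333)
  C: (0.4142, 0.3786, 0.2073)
B > C > A

Key insight: Entropy is maximized by uniform distributions and minimized by concentrated distributions.

- Uniform distributions have maximum entropy log₂(3) = 1.5850 bits
- The more "peaked" or concentrated a distribution, the lower its entropy

Entropies:
  H(A) = 0.5265 bits
  H(B) = 1.5850 bits
  H(C) = 1.5278 bits

Ranking: B > C > A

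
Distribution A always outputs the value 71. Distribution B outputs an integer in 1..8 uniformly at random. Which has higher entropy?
B

A is deterministic, so H(A) = 0. B is uniform over 8 outcomes, so H(B) = log₂(8) = 3.000 bits. Any distribution with genuine randomness has higher entropy than a deterministic one.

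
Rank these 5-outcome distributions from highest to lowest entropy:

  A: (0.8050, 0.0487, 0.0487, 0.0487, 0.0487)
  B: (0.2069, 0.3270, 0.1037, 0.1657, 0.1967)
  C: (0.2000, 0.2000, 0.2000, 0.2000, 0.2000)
C > B > A

Key insight: Entropy is maximized by uniform distributions and minimized by concentrated distributions.

- Uniform distributions have maximum entropy log₂(5) = 2.3219 bits
- The more "peaked" or concentrated a distribution, the lower its entropy

Entropies:
  H(A) = 1.1018 bits
  H(B) = 2.2278 bits
  H(C) = 2.3219 bits

Ranking: C > B > A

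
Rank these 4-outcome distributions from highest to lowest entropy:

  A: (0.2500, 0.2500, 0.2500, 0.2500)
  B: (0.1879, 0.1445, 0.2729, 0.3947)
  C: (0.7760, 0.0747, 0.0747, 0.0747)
A > B > C

Key insight: Entropy is maximized by uniform distributions and minimized by concentrated distributions.

- Uniform distributions have maximum entropy log₂(4) = 2.0000 bits
- The more "peaked" or concentrated a distribution, the lower its entropy

Entropies:
  H(A) = 2.0000 bits
  H(B) = 1.8971 bits
  H(C) = 1.1224 bits

Ranking: A > B > C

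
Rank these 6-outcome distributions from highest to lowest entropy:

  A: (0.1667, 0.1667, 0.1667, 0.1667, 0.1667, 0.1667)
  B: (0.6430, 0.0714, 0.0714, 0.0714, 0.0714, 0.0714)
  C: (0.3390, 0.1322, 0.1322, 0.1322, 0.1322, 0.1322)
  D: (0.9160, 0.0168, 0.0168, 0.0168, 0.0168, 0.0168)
A > C > B > D

Key insight: Entropy is maximized by uniform distributions and minimized by concentrated distributions.

Entropies:
  H(A) = 2.5850 bits
  H(B) = 1.7691 bits
  H(C) = 2.4587 bits
  H(D) = 0.6112 bits

Ranking: A > C > B > D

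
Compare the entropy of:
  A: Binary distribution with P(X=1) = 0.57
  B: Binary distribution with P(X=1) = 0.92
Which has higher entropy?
A

For binary distributions, entropy is maximized at p=0.5 and decreases as p moves toward 0 or 1.

H(A) = H(0.57) = 0.9858 bits
H(B) = H(0.92) = 0.4022 bits

Distribution A (p=0.57) is closer to uniform (p=0.5), so it has higher entropy.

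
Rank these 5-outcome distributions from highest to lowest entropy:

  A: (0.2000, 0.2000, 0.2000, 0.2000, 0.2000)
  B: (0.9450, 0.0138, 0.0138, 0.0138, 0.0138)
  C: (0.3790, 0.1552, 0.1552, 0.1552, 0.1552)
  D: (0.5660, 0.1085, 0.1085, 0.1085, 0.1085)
A > C > D > B

Key insight: Entropy is maximized by uniform distributions and minimized by concentrated distributions.

Entropies:
  H(A) = 2.3219 bits
  H(B) = 0.4173 bits
  H(C) = 2.1993 bits
  H(D) = 1.8554 bits

Ranking: A > C > D > B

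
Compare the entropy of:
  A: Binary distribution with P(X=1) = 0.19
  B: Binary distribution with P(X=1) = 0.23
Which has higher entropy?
B

For binary distributions, entropy is maximized at p=0.5 and decreases as p moves toward 0 or 1.

H(A) = H(0.19) = 0.7015 bits
H(B) = H(0.23) = 0.7780 bits

Distribution B (p=0.23) is closer to uniform (p=0.5), so it has higher entropy.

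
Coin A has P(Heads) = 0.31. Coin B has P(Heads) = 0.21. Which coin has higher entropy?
A

For binary distributions, entropy is maximized at p=0.5 and decreases as p moves toward 0 or 1.

H(A) = H(0.31) = 0.8932 bits
H(B) = H(0.21) = 0.7415 bits

Distribution A (p=0.31) is closer to uniform (p=0.5), so it has higher entropy.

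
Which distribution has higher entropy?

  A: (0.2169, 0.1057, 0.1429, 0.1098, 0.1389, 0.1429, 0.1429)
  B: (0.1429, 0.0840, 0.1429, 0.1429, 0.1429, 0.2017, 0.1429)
B

Both distributions are close to uniform, making this a harder comparison.

H(A) = 2.7698 bits
H(B) = 2.7714 bits

The distribution closer to uniform has higher entropy.
Answer: B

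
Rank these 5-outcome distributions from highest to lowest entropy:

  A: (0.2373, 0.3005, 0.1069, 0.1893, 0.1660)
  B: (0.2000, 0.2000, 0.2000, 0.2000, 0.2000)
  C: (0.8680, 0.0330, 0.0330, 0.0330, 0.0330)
B > A > C

Key insight: Entropy is maximized by uniform distributions and minimized by concentrated distributions.

- Uniform distributions have maximum entropy log₂(5) = 2.3219 bits
- The more "peaked" or concentrated a distribution, the lower its entropy

Entropies:
  H(A) = 2.2431 bits
  H(B) = 2.3219 bits
  H(C) = 0.8269 bits

Ranking: B > A > C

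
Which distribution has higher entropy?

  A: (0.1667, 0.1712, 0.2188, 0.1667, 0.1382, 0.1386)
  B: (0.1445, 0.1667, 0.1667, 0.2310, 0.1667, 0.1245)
A

Both distributions are close to uniform, making this a harder comparison.

H(A) = 2.5668 bits
H(B) = 2.5583 bits

The distribution closer to uniform has higher entropy.
Answer: A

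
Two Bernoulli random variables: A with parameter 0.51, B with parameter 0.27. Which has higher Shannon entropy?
A

For binary distributions, entropy is maximized at p=0.5 and decreases as p moves toward 0 or 1.

H(A) = H(0.51) = 0.9997 bits
H(B) = H(0.27) = 0.8415 bits

Distribution A (p=0.51) is closer to uniform (p=0.5), so it has higher entropy.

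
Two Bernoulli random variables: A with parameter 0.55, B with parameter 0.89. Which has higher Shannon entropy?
A

For binary distributions, entropy is maximized at p=0.5 and decreases as p moves toward 0 or 1.

H(A) = H(0.55) = 0.9928 bits
H(B) = H(0.89) = 0.4999 bits

Distribution A (p=0.55) is closer to uniform (p=0.5), so it has higher entropy.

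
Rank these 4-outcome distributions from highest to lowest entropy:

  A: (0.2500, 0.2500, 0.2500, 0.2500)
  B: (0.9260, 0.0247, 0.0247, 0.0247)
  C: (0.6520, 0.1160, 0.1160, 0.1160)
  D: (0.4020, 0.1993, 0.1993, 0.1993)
A > D > C > B

Key insight: Entropy is maximized by uniform distributions and minimized by concentrated distributions.

Entropies:
  H(A) = 2.0000 bits
  H(B) = 0.4980 bits
  H(C) = 1.4838 bits
  H(D) = 1.9199 bits

Ranking: A > D > C > B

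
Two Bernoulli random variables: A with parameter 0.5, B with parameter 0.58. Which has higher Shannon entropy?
A

For binary distributions, entropy is maximized at p=0.5 and decreases as p moves toward 0 or 1.

H(A) = H(0.5) = 1.0000 bits
H(B) = H(0.58) = 0.9815 bits

Distribution A (p=0.5) is closer to uniform (p=0.5), so it has higher entropy.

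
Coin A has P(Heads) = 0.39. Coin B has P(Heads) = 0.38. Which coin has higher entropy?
A

For binary distributions, entropy is maximized at p=0.5 and decreases as p moves toward 0 or 1.

H(A) = H(0.39) = 0.9648 bits
H(B) = H(0.38) = 0.9580 bits

Distribution A (p=0.39) is closer to uniform (p=0.5), so it has higher entropy.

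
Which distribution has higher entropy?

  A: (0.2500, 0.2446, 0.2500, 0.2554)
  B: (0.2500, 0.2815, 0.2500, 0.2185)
A

Both distributions are close to uniform, making this a harder comparison.

H(A) = 1.9998 bits
H(B) = 1.9943 bits

The distribution closer to uniform has higher entropy.
Answer: A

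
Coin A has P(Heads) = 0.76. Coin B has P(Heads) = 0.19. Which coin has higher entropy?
A

For binary distributions, entropy is maximized at p=0.5 and decreases as p moves toward 0 or 1.

H(A) = H(0.76) = 0.7950 bits
H(B) = H(0.19) = 0.7015 bits

Distribution A (p=0.76) is closer to uniform (p=0.5), so it has higher entropy.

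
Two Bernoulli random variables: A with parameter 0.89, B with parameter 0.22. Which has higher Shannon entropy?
B

For binary distributions, entropy is maximized at p=0.5 and decreases as p moves toward 0 or 1.

H(A) = H(0.89) = 0.4999 bits
H(B) = H(0.22) = 0.7602 bits

Distribution B (p=0.22) is closer to uniform (p=0.5), so it has higher entropy.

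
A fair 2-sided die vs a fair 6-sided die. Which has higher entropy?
6-sided die

Both are uniform distributions; for uniform over n outcomes, H = log₂(n). H(2-sided) = log₂(2) = 1.000 bits and H(6-sided) = log₂(6) = 2.585 bits. More outcomes in a uniform distribution means higher entropy.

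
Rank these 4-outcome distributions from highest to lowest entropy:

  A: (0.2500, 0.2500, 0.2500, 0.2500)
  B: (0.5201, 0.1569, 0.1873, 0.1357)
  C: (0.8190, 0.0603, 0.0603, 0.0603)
A > B > C

Key insight: Entropy is maximized by uniform distributions and minimized by concentrated distributions.

- Uniform distributions have maximum entropy log₂(4) = 2.0000 bits
- The more "peaked" or concentrated a distribution, the lower its entropy

Entropies:
  H(A) = 2.0000 bits
  H(B) = 1.7534 bits
  H(C) = 0.9691 bits

Ranking: A > B > C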